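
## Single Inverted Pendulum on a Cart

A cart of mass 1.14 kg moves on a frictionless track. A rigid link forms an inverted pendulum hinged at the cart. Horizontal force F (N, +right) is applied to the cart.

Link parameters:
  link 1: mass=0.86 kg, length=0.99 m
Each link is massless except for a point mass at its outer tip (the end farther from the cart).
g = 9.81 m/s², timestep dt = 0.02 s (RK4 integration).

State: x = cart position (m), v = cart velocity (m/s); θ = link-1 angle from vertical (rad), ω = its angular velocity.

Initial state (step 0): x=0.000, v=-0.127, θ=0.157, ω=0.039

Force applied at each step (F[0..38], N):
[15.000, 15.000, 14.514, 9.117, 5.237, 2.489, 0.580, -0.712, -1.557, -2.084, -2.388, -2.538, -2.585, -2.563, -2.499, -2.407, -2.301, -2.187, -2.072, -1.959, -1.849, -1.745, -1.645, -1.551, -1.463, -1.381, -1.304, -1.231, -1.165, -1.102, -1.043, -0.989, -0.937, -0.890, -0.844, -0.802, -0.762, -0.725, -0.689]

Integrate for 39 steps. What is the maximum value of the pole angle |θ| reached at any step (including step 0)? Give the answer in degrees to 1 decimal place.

Answer: 9.0°

Derivation:
apply F[0]=+15.000 → step 1: x=-0.000, v=0.109, θ=0.156, ω=-0.166
apply F[1]=+15.000 → step 2: x=0.004, v=0.346, θ=0.150, ω=-0.372
apply F[2]=+14.514 → step 3: x=0.014, v=0.576, θ=0.141, ω=-0.573
apply F[3]=+9.117 → step 4: x=0.026, v=0.715, θ=0.128, ω=-0.685
apply F[4]=+5.237 → step 5: x=0.042, v=0.789, θ=0.114, ω=-0.736
apply F[5]=+2.489 → step 6: x=0.058, v=0.818, θ=0.099, ω=-0.743
apply F[6]=+0.580 → step 7: x=0.074, v=0.815, θ=0.085, ω=-0.723
apply F[7]=-0.712 → step 8: x=0.090, v=0.792, θ=0.071, ω=-0.684
apply F[8]=-1.557 → step 9: x=0.105, v=0.756, θ=0.057, ω=-0.635
apply F[9]=-2.084 → step 10: x=0.120, v=0.712, θ=0.045, ω=-0.580
apply F[10]=-2.388 → step 11: x=0.134, v=0.664, θ=0.034, ω=-0.524
apply F[11]=-2.538 → step 12: x=0.147, v=0.616, θ=0.024, ω=-0.470
apply F[12]=-2.585 → step 13: x=0.159, v=0.568, θ=0.016, ω=-0.417
apply F[13]=-2.563 → step 14: x=0.169, v=0.521, θ=0.008, ω=-0.368
apply F[14]=-2.499 → step 15: x=0.179, v=0.476, θ=0.001, ω=-0.322
apply F[15]=-2.407 → step 16: x=0.189, v=0.435, θ=-0.005, ω=-0.280
apply F[16]=-2.301 → step 17: x=0.197, v=0.395, θ=-0.010, ω=-0.242
apply F[17]=-2.187 → step 18: x=0.204, v=0.359, θ=-0.015, ω=-0.208
apply F[18]=-2.072 → step 19: x=0.211, v=0.325, θ=-0.019, ω=-0.177
apply F[19]=-1.959 → step 20: x=0.217, v=0.294, θ=-0.022, ω=-0.149
apply F[20]=-1.849 → step 21: x=0.223, v=0.265, θ=-0.025, ω=-0.125
apply F[21]=-1.745 → step 22: x=0.228, v=0.238, θ=-0.027, ω=-0.103
apply F[22]=-1.645 → step 23: x=0.232, v=0.213, θ=-0.029, ω=-0.083
apply F[23]=-1.551 → step 24: x=0.237, v=0.190, θ=-0.030, ω=-0.066
apply F[24]=-1.463 → step 25: x=0.240, v=0.169, θ=-0.032, ω=-0.051
apply F[25]=-1.381 → step 26: x=0.243, v=0.150, θ=-0.032, ω=-0.038
apply F[26]=-1.304 → step 27: x=0.246, v=0.132, θ=-0.033, ω=-0.026
apply F[27]=-1.231 → step 28: x=0.249, v=0.115, θ=-0.034, ω=-0.016
apply F[28]=-1.165 → step 29: x=0.251, v=0.100, θ=-0.034, ω=-0.007
apply F[29]=-1.102 → step 30: x=0.253, v=0.086, θ=-0.034, ω=0.001
apply F[30]=-1.043 → step 31: x=0.254, v=0.072, θ=-0.034, ω=0.008
apply F[31]=-0.989 → step 32: x=0.256, v=0.060, θ=-0.034, ω=0.013
apply F[32]=-0.937 → step 33: x=0.257, v=0.048, θ=-0.033, ω=0.018
apply F[33]=-0.890 → step 34: x=0.257, v=0.038, θ=-0.033, ω=0.023
apply F[34]=-0.844 → step 35: x=0.258, v=0.028, θ=-0.032, ω=0.026
apply F[35]=-0.802 → step 36: x=0.259, v=0.018, θ=-0.032, ω=0.029
apply F[36]=-0.762 → step 37: x=0.259, v=0.010, θ=-0.031, ω=0.032
apply F[37]=-0.725 → step 38: x=0.259, v=0.001, θ=-0.030, ω=0.034
apply F[38]=-0.689 → step 39: x=0.259, v=-0.006, θ=-0.030, ω=0.036
Max |angle| over trajectory = 0.157 rad = 9.0°.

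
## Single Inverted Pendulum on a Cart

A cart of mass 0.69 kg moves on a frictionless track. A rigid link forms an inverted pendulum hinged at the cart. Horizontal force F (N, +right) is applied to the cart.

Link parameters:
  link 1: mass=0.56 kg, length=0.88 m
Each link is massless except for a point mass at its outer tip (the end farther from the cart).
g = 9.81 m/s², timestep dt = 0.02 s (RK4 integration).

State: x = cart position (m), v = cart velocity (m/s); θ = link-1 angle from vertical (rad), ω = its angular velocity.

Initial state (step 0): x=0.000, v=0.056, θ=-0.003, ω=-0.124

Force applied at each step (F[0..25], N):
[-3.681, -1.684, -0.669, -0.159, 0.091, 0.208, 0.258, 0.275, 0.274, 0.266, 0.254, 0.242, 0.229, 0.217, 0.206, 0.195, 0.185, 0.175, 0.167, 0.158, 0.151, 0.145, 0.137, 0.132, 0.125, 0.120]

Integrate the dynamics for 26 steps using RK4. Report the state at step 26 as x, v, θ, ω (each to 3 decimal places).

apply F[0]=-3.681 → step 1: x=0.000, v=-0.050, θ=-0.004, ω=-0.004
apply F[1]=-1.684 → step 2: x=-0.001, v=-0.098, θ=-0.004, ω=0.049
apply F[2]=-0.669 → step 3: x=-0.004, v=-0.117, θ=-0.003, ω=0.070
apply F[3]=-0.159 → step 4: x=-0.006, v=-0.121, θ=-0.001, ω=0.075
apply F[4]=+0.091 → step 5: x=-0.008, v=-0.119, θ=0.000, ω=0.071
apply F[5]=+0.208 → step 6: x=-0.011, v=-0.113, θ=0.002, ω=0.065
apply F[6]=+0.258 → step 7: x=-0.013, v=-0.106, θ=0.003, ω=0.057
apply F[7]=+0.275 → step 8: x=-0.015, v=-0.098, θ=0.004, ω=0.050
apply F[8]=+0.274 → step 9: x=-0.017, v=-0.091, θ=0.005, ω=0.043
apply F[9]=+0.266 → step 10: x=-0.019, v=-0.084, θ=0.006, ω=0.036
apply F[10]=+0.254 → step 11: x=-0.020, v=-0.078, θ=0.006, ω=0.030
apply F[11]=+0.242 → step 12: x=-0.022, v=-0.072, θ=0.007, ω=0.025
apply F[12]=+0.229 → step 13: x=-0.023, v=-0.066, θ=0.007, ω=0.020
apply F[13]=+0.217 → step 14: x=-0.024, v=-0.061, θ=0.008, ω=0.016
apply F[14]=+0.206 → step 15: x=-0.025, v=-0.056, θ=0.008, ω=0.012
apply F[15]=+0.195 → step 16: x=-0.027, v=-0.052, θ=0.008, ω=0.009
apply F[16]=+0.185 → step 17: x=-0.028, v=-0.048, θ=0.008, ω=0.006
apply F[17]=+0.175 → step 18: x=-0.029, v=-0.044, θ=0.008, ω=0.004
apply F[18]=+0.167 → step 19: x=-0.029, v=-0.041, θ=0.008, ω=0.002
apply F[19]=+0.158 → step 20: x=-0.030, v=-0.038, θ=0.008, ω=-0.000
apply F[20]=+0.151 → step 21: x=-0.031, v=-0.035, θ=0.008, ω=-0.002
apply F[21]=+0.145 → step 22: x=-0.032, v=-0.032, θ=0.008, ω=-0.003
apply F[22]=+0.137 → step 23: x=-0.032, v=-0.029, θ=0.008, ω=-0.004
apply F[23]=+0.132 → step 24: x=-0.033, v=-0.026, θ=0.008, ω=-0.005
apply F[24]=+0.125 → step 25: x=-0.033, v=-0.024, θ=0.008, ω=-0.006
apply F[25]=+0.120 → step 26: x=-0.034, v=-0.022, θ=0.008, ω=-0.007

Answer: x=-0.034, v=-0.022, θ=0.008, ω=-0.007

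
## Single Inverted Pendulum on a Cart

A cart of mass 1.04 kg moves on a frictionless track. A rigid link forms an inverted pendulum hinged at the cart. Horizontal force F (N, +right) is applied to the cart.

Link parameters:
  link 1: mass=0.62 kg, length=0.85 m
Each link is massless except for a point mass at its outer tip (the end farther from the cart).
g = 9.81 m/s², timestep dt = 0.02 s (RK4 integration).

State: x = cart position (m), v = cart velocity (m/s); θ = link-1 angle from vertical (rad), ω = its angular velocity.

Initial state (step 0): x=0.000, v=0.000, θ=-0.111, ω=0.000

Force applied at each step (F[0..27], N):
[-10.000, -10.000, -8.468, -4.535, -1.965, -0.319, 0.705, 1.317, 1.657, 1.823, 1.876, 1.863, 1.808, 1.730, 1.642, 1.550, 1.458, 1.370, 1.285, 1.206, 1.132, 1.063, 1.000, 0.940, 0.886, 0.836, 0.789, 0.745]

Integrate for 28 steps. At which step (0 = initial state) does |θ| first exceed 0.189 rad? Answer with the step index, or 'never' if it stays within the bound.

Answer: never

Derivation:
apply F[0]=-10.000 → step 1: x=-0.002, v=-0.178, θ=-0.109, ω=0.183
apply F[1]=-10.000 → step 2: x=-0.007, v=-0.357, θ=-0.104, ω=0.368
apply F[2]=-8.468 → step 3: x=-0.016, v=-0.508, θ=-0.095, ω=0.521
apply F[3]=-4.535 → step 4: x=-0.027, v=-0.584, θ=-0.084, ω=0.590
apply F[4]=-1.965 → step 5: x=-0.039, v=-0.613, θ=-0.072, ω=0.606
apply F[5]=-0.319 → step 6: x=-0.051, v=-0.612, θ=-0.060, ω=0.590
apply F[6]=+0.705 → step 7: x=-0.063, v=-0.592, θ=-0.048, ω=0.554
apply F[7]=+1.317 → step 8: x=-0.075, v=-0.562, θ=-0.038, ω=0.509
apply F[8]=+1.657 → step 9: x=-0.085, v=-0.527, θ=-0.028, ω=0.459
apply F[9]=+1.823 → step 10: x=-0.096, v=-0.489, θ=-0.019, ω=0.409
apply F[10]=+1.876 → step 11: x=-0.105, v=-0.451, θ=-0.012, ω=0.361
apply F[11]=+1.863 → step 12: x=-0.114, v=-0.414, θ=-0.005, ω=0.316
apply F[12]=+1.808 → step 13: x=-0.122, v=-0.379, θ=0.001, ω=0.274
apply F[13]=+1.730 → step 14: x=-0.129, v=-0.346, θ=0.006, ω=0.237
apply F[14]=+1.642 → step 15: x=-0.135, v=-0.316, θ=0.010, ω=0.203
apply F[15]=+1.550 → step 16: x=-0.141, v=-0.287, θ=0.014, ω=0.172
apply F[16]=+1.458 → step 17: x=-0.147, v=-0.261, θ=0.017, ω=0.145
apply F[17]=+1.370 → step 18: x=-0.152, v=-0.237, θ=0.020, ω=0.121
apply F[18]=+1.285 → step 19: x=-0.156, v=-0.215, θ=0.022, ω=0.100
apply F[19]=+1.206 → step 20: x=-0.160, v=-0.194, θ=0.024, ω=0.081
apply F[20]=+1.132 → step 21: x=-0.164, v=-0.175, θ=0.026, ω=0.064
apply F[21]=+1.063 → step 22: x=-0.168, v=-0.158, θ=0.027, ω=0.050
apply F[22]=+1.000 → step 23: x=-0.171, v=-0.142, θ=0.028, ω=0.037
apply F[23]=+0.940 → step 24: x=-0.173, v=-0.127, θ=0.028, ω=0.026
apply F[24]=+0.886 → step 25: x=-0.176, v=-0.113, θ=0.029, ω=0.017
apply F[25]=+0.836 → step 26: x=-0.178, v=-0.101, θ=0.029, ω=0.008
apply F[26]=+0.789 → step 27: x=-0.180, v=-0.089, θ=0.029, ω=0.001
apply F[27]=+0.745 → step 28: x=-0.181, v=-0.078, θ=0.029, ω=-0.005
max |θ| = 0.111 ≤ 0.189 over all 29 states.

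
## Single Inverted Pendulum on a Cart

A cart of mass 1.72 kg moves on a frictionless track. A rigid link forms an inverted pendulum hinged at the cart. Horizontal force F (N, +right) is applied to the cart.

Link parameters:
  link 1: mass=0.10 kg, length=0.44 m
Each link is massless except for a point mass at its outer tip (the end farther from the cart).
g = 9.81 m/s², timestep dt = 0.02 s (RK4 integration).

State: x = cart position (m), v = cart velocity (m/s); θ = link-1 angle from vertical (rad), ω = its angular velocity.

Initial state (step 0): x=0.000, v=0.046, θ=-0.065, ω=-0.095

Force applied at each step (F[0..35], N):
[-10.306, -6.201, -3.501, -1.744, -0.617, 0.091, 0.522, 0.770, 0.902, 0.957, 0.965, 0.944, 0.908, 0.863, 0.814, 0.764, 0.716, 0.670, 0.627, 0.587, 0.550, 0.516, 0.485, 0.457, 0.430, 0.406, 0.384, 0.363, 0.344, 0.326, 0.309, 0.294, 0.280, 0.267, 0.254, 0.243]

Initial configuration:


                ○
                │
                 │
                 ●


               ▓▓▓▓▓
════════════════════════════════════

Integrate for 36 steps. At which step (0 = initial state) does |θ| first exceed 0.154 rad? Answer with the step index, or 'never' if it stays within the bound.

Answer: never

Derivation:
apply F[0]=-10.306 → step 1: x=-0.000, v=-0.073, θ=-0.064, ω=0.146
apply F[1]=-6.201 → step 2: x=-0.002, v=-0.144, θ=-0.060, ω=0.280
apply F[2]=-3.501 → step 3: x=-0.006, v=-0.184, θ=-0.054, ω=0.345
apply F[3]=-1.744 → step 4: x=-0.010, v=-0.204, θ=-0.047, ω=0.368
apply F[4]=-0.617 → step 5: x=-0.014, v=-0.211, θ=-0.040, ω=0.364
apply F[5]=+0.091 → step 6: x=-0.018, v=-0.209, θ=-0.032, ω=0.344
apply F[6]=+0.522 → step 7: x=-0.022, v=-0.203, θ=-0.026, ω=0.317
apply F[7]=+0.770 → step 8: x=-0.026, v=-0.194, θ=-0.020, ω=0.286
apply F[8]=+0.902 → step 9: x=-0.030, v=-0.183, θ=-0.014, ω=0.254
apply F[9]=+0.957 → step 10: x=-0.033, v=-0.172, θ=-0.010, ω=0.223
apply F[10]=+0.965 → step 11: x=-0.037, v=-0.161, θ=-0.006, ω=0.194
apply F[11]=+0.944 → step 12: x=-0.040, v=-0.150, θ=-0.002, ω=0.167
apply F[12]=+0.908 → step 13: x=-0.043, v=-0.139, θ=0.001, ω=0.143
apply F[13]=+0.863 → step 14: x=-0.045, v=-0.129, θ=0.004, ω=0.121
apply F[14]=+0.814 → step 15: x=-0.048, v=-0.120, θ=0.006, ω=0.102
apply F[15]=+0.764 → step 16: x=-0.050, v=-0.111, θ=0.008, ω=0.085
apply F[16]=+0.716 → step 17: x=-0.052, v=-0.103, θ=0.009, ω=0.070
apply F[17]=+0.670 → step 18: x=-0.054, v=-0.095, θ=0.011, ω=0.057
apply F[18]=+0.627 → step 19: x=-0.056, v=-0.088, θ=0.012, ω=0.046
apply F[19]=+0.587 → step 20: x=-0.058, v=-0.081, θ=0.013, ω=0.036
apply F[20]=+0.550 → step 21: x=-0.059, v=-0.075, θ=0.013, ω=0.028
apply F[21]=+0.516 → step 22: x=-0.061, v=-0.069, θ=0.014, ω=0.020
apply F[22]=+0.485 → step 23: x=-0.062, v=-0.063, θ=0.014, ω=0.014
apply F[23]=+0.457 → step 24: x=-0.063, v=-0.058, θ=0.014, ω=0.009
apply F[24]=+0.430 → step 25: x=-0.064, v=-0.053, θ=0.014, ω=0.004
apply F[25]=+0.406 → step 26: x=-0.065, v=-0.049, θ=0.014, ω=0.000
apply F[26]=+0.384 → step 27: x=-0.066, v=-0.045, θ=0.014, ω=-0.003
apply F[27]=+0.363 → step 28: x=-0.067, v=-0.041, θ=0.014, ω=-0.006
apply F[28]=+0.344 → step 29: x=-0.068, v=-0.037, θ=0.014, ω=-0.008
apply F[29]=+0.326 → step 30: x=-0.069, v=-0.033, θ=0.014, ω=-0.010
apply F[30]=+0.309 → step 31: x=-0.069, v=-0.030, θ=0.014, ω=-0.012
apply F[31]=+0.294 → step 32: x=-0.070, v=-0.026, θ=0.013, ω=-0.013
apply F[32]=+0.280 → step 33: x=-0.070, v=-0.023, θ=0.013, ω=-0.014
apply F[33]=+0.267 → step 34: x=-0.071, v=-0.020, θ=0.013, ω=-0.015
apply F[34]=+0.254 → step 35: x=-0.071, v=-0.017, θ=0.013, ω=-0.016
apply F[35]=+0.243 → step 36: x=-0.072, v=-0.015, θ=0.012, ω=-0.016
max |θ| = 0.065 ≤ 0.154 over all 37 states.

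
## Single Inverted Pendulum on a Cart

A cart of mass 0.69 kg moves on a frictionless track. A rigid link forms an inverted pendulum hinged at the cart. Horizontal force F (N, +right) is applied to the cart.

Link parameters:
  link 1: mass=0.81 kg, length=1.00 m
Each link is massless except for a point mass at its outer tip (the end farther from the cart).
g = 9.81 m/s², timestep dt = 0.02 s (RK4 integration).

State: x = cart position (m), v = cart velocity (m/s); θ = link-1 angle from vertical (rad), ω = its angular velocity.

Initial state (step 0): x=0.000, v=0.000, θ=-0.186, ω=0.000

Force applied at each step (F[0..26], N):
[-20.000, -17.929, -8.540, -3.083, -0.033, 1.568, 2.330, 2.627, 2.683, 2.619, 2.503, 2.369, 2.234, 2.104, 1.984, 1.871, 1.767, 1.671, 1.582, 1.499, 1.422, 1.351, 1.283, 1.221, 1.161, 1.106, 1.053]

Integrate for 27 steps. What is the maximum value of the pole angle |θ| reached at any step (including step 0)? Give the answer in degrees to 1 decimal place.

apply F[0]=-20.000 → step 1: x=-0.005, v=-0.518, θ=-0.181, ω=0.473
apply F[1]=-17.929 → step 2: x=-0.020, v=-0.984, θ=-0.168, ω=0.898
apply F[2]=-8.540 → step 3: x=-0.042, v=-1.193, θ=-0.148, ω=1.073
apply F[3]=-3.083 → step 4: x=-0.066, v=-1.253, θ=-0.126, ω=1.107
apply F[4]=-0.033 → step 5: x=-0.091, v=-1.232, θ=-0.104, ω=1.062
apply F[5]=+1.568 → step 6: x=-0.115, v=-1.168, θ=-0.084, ω=0.980
apply F[6]=+2.330 → step 7: x=-0.138, v=-1.085, θ=-0.065, ω=0.883
apply F[7]=+2.627 → step 8: x=-0.159, v=-0.997, θ=-0.049, ω=0.784
apply F[8]=+2.683 → step 9: x=-0.178, v=-0.911, θ=-0.034, ω=0.690
apply F[9]=+2.619 → step 10: x=-0.195, v=-0.829, θ=-0.021, ω=0.602
apply F[10]=+2.503 → step 11: x=-0.211, v=-0.753, θ=-0.010, ω=0.523
apply F[11]=+2.369 → step 12: x=-0.225, v=-0.683, θ=-0.000, ω=0.453
apply F[12]=+2.234 → step 13: x=-0.238, v=-0.619, θ=0.008, ω=0.390
apply F[13]=+2.104 → step 14: x=-0.250, v=-0.561, θ=0.016, ω=0.334
apply F[14]=+1.984 → step 15: x=-0.261, v=-0.508, θ=0.022, ω=0.284
apply F[15]=+1.871 → step 16: x=-0.270, v=-0.459, θ=0.027, ω=0.241
apply F[16]=+1.767 → step 17: x=-0.279, v=-0.415, θ=0.031, ω=0.202
apply F[17]=+1.671 → step 18: x=-0.287, v=-0.374, θ=0.035, ω=0.168
apply F[18]=+1.582 → step 19: x=-0.294, v=-0.337, θ=0.038, ω=0.138
apply F[19]=+1.499 → step 20: x=-0.300, v=-0.302, θ=0.041, ω=0.111
apply F[20]=+1.422 → step 21: x=-0.306, v=-0.271, θ=0.043, ω=0.088
apply F[21]=+1.351 → step 22: x=-0.311, v=-0.242, θ=0.044, ω=0.067
apply F[22]=+1.283 → step 23: x=-0.316, v=-0.215, θ=0.045, ω=0.049
apply F[23]=+1.221 → step 24: x=-0.320, v=-0.190, θ=0.046, ω=0.033
apply F[24]=+1.161 → step 25: x=-0.323, v=-0.167, θ=0.047, ω=0.019
apply F[25]=+1.106 → step 26: x=-0.327, v=-0.146, θ=0.047, ω=0.007
apply F[26]=+1.053 → step 27: x=-0.329, v=-0.126, θ=0.047, ω=-0.003
Max |angle| over trajectory = 0.186 rad = 10.7°.

Answer: 10.7°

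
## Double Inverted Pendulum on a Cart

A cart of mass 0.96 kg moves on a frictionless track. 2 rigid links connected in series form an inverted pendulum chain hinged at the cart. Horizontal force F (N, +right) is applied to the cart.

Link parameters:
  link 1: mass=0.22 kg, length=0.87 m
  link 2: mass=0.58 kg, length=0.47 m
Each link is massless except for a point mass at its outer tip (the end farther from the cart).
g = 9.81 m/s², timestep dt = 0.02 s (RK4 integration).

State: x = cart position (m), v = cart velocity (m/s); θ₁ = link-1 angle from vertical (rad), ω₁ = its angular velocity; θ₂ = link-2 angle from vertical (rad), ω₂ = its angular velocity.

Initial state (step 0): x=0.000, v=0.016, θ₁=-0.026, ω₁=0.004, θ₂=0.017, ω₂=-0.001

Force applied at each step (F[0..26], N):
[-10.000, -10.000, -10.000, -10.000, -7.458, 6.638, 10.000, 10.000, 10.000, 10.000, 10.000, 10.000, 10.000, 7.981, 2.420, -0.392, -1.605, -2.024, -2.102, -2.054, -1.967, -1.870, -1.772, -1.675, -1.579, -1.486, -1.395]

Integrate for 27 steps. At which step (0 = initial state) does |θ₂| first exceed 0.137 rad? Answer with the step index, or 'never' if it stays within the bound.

apply F[0]=-10.000 → step 1: x=-0.002, v=-0.188, θ₁=-0.024, ω₁=0.207, θ₂=0.018, ω₂=0.065
apply F[1]=-10.000 → step 2: x=-0.008, v=-0.393, θ₁=-0.018, ω₁=0.414, θ₂=0.020, ω₂=0.125
apply F[2]=-10.000 → step 3: x=-0.017, v=-0.599, θ₁=-0.007, ω₁=0.628, θ₂=0.023, ω₂=0.176
apply F[3]=-10.000 → step 4: x=-0.032, v=-0.808, θ₁=0.008, ω₁=0.854, θ₂=0.026, ω₂=0.212
apply F[4]=-7.458 → step 5: x=-0.049, v=-0.965, θ₁=0.026, ω₁=1.032, θ₂=0.031, ω₂=0.228
apply F[5]=+6.638 → step 6: x=-0.067, v=-0.833, θ₁=0.046, ω₁=0.890, θ₂=0.035, ω₂=0.224
apply F[6]=+10.000 → step 7: x=-0.082, v=-0.633, θ₁=0.061, ω₁=0.682, θ₂=0.040, ω₂=0.200
apply F[7]=+10.000 → step 8: x=-0.093, v=-0.436, θ₁=0.073, ω₁=0.487, θ₂=0.043, ω₂=0.159
apply F[8]=+10.000 → step 9: x=-0.099, v=-0.241, θ₁=0.081, ω₁=0.302, θ₂=0.046, ω₂=0.107
apply F[9]=+10.000 → step 10: x=-0.102, v=-0.047, θ₁=0.085, ω₁=0.121, θ₂=0.048, ω₂=0.049
apply F[10]=+10.000 → step 11: x=-0.101, v=0.146, θ₁=0.086, ω₁=-0.056, θ₂=0.048, ω₂=-0.013
apply F[11]=+10.000 → step 12: x=-0.096, v=0.340, θ₁=0.083, ω₁=-0.236, θ₂=0.047, ω₂=-0.073
apply F[12]=+10.000 → step 13: x=-0.088, v=0.534, θ₁=0.076, ω₁=-0.419, θ₂=0.045, ω₂=-0.127
apply F[13]=+7.981 → step 14: x=-0.075, v=0.688, θ₁=0.066, ω₁=-0.563, θ₂=0.042, ω₂=-0.171
apply F[14]=+2.420 → step 15: x=-0.061, v=0.729, θ₁=0.055, ω₁=-0.584, θ₂=0.038, ω₂=-0.201
apply F[15]=-0.392 → step 16: x=-0.047, v=0.713, θ₁=0.044, ω₁=-0.547, θ₂=0.034, ω₂=-0.220
apply F[16]=-1.605 → step 17: x=-0.033, v=0.674, θ₁=0.033, ω₁=-0.489, θ₂=0.030, ω₂=-0.230
apply F[17]=-2.024 → step 18: x=-0.020, v=0.627, θ₁=0.024, ω₁=-0.428, θ₂=0.025, ω₂=-0.232
apply F[18]=-2.102 → step 19: x=-0.008, v=0.580, θ₁=0.016, ω₁=-0.371, θ₂=0.020, ω₂=-0.228
apply F[19]=-2.054 → step 20: x=0.003, v=0.535, θ₁=0.009, ω₁=-0.320, θ₂=0.016, ω₂=-0.220
apply F[20]=-1.967 → step 21: x=0.014, v=0.493, θ₁=0.003, ω₁=-0.275, θ₂=0.012, ω₂=-0.209
apply F[21]=-1.870 → step 22: x=0.023, v=0.454, θ₁=-0.002, ω₁=-0.235, θ₂=0.008, ω₂=-0.195
apply F[22]=-1.772 → step 23: x=0.032, v=0.418, θ₁=-0.006, ω₁=-0.200, θ₂=0.004, ω₂=-0.181
apply F[23]=-1.675 → step 24: x=0.040, v=0.384, θ₁=-0.010, ω₁=-0.169, θ₂=0.000, ω₂=-0.165
apply F[24]=-1.579 → step 25: x=0.047, v=0.353, θ₁=-0.013, ω₁=-0.142, θ₂=-0.003, ω₂=-0.150
apply F[25]=-1.486 → step 26: x=0.054, v=0.324, θ₁=-0.016, ω₁=-0.118, θ₂=-0.006, ω₂=-0.135
apply F[26]=-1.395 → step 27: x=0.060, v=0.298, θ₁=-0.018, ω₁=-0.098, θ₂=-0.008, ω₂=-0.120
max |θ₂| = 0.048 ≤ 0.137 over all 28 states.

Answer: never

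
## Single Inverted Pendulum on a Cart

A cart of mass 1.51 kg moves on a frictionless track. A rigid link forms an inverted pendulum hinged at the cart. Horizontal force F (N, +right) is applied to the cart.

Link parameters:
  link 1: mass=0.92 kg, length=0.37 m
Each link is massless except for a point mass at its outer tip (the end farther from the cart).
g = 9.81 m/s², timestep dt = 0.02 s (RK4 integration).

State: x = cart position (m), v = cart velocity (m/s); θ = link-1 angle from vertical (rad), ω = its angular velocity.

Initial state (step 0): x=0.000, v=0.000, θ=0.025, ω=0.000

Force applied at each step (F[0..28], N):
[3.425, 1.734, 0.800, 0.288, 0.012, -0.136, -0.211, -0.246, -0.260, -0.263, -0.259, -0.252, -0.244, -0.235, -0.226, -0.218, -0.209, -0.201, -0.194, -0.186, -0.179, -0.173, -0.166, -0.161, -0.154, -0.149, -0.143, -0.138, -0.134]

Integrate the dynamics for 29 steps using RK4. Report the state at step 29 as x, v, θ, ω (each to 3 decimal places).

Answer: x=0.023, v=0.012, θ=-0.005, ω=0.003

Derivation:
apply F[0]=+3.425 → step 1: x=0.000, v=0.042, θ=0.024, ω=-0.101
apply F[1]=+1.734 → step 2: x=0.001, v=0.063, θ=0.022, ω=-0.144
apply F[2]=+0.800 → step 3: x=0.003, v=0.071, θ=0.019, ω=-0.156
apply F[3]=+0.288 → step 4: x=0.004, v=0.073, θ=0.015, ω=-0.151
apply F[4]=+0.012 → step 5: x=0.006, v=0.071, θ=0.013, ω=-0.140
apply F[5]=-0.136 → step 6: x=0.007, v=0.068, θ=0.010, ω=-0.125
apply F[6]=-0.211 → step 7: x=0.008, v=0.064, θ=0.008, ω=-0.110
apply F[7]=-0.246 → step 8: x=0.010, v=0.060, θ=0.006, ω=-0.096
apply F[8]=-0.260 → step 9: x=0.011, v=0.056, θ=0.004, ω=-0.083
apply F[9]=-0.263 → step 10: x=0.012, v=0.052, θ=0.002, ω=-0.071
apply F[10]=-0.259 → step 11: x=0.013, v=0.049, θ=0.001, ω=-0.060
apply F[11]=-0.252 → step 12: x=0.014, v=0.045, θ=-0.000, ω=-0.051
apply F[12]=-0.244 → step 13: x=0.015, v=0.042, θ=-0.001, ω=-0.043
apply F[13]=-0.235 → step 14: x=0.016, v=0.039, θ=-0.002, ω=-0.036
apply F[14]=-0.226 → step 15: x=0.016, v=0.036, θ=-0.003, ω=-0.030
apply F[15]=-0.218 → step 16: x=0.017, v=0.034, θ=-0.003, ω=-0.024
apply F[16]=-0.209 → step 17: x=0.018, v=0.032, θ=-0.004, ω=-0.020
apply F[17]=-0.201 → step 18: x=0.018, v=0.029, θ=-0.004, ω=-0.016
apply F[18]=-0.194 → step 19: x=0.019, v=0.027, θ=-0.004, ω=-0.013
apply F[19]=-0.186 → step 20: x=0.019, v=0.025, θ=-0.004, ω=-0.010
apply F[20]=-0.179 → step 21: x=0.020, v=0.024, θ=-0.005, ω=-0.007
apply F[21]=-0.173 → step 22: x=0.020, v=0.022, θ=-0.005, ω=-0.005
apply F[22]=-0.166 → step 23: x=0.021, v=0.020, θ=-0.005, ω=-0.003
apply F[23]=-0.161 → step 24: x=0.021, v=0.019, θ=-0.005, ω=-0.001
apply F[24]=-0.154 → step 25: x=0.021, v=0.017, θ=-0.005, ω=-0.000
apply F[25]=-0.149 → step 26: x=0.022, v=0.016, θ=-0.005, ω=0.001
apply F[26]=-0.143 → step 27: x=0.022, v=0.014, θ=-0.005, ω=0.002
apply F[27]=-0.138 → step 28: x=0.022, v=0.013, θ=-0.005, ω=0.003
apply F[28]=-0.134 → step 29: x=0.023, v=0.012, θ=-0.005, ω=0.003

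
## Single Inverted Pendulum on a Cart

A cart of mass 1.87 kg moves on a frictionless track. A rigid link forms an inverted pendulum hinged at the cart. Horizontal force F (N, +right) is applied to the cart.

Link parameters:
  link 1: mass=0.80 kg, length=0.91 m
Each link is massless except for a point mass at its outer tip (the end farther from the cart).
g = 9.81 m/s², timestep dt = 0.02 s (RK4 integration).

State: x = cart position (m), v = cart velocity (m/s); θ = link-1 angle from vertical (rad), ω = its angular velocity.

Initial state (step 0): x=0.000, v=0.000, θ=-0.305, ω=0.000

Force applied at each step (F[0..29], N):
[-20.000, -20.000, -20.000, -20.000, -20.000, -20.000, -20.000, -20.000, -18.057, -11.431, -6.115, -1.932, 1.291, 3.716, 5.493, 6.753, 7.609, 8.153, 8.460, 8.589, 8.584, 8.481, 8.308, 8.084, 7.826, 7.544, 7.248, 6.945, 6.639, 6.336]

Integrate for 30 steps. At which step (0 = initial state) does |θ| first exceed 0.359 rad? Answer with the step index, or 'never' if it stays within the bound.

Answer: never

Derivation:
apply F[0]=-20.000 → step 1: x=-0.002, v=-0.183, θ=-0.304, ω=0.127
apply F[1]=-20.000 → step 2: x=-0.007, v=-0.366, θ=-0.300, ω=0.255
apply F[2]=-20.000 → step 3: x=-0.016, v=-0.550, θ=-0.294, ω=0.385
apply F[3]=-20.000 → step 4: x=-0.029, v=-0.735, θ=-0.284, ω=0.519
apply F[4]=-20.000 → step 5: x=-0.046, v=-0.921, θ=-0.273, ω=0.656
apply F[5]=-20.000 → step 6: x=-0.066, v=-1.110, θ=-0.258, ω=0.799
apply F[6]=-20.000 → step 7: x=-0.090, v=-1.300, θ=-0.241, ω=0.948
apply F[7]=-20.000 → step 8: x=-0.118, v=-1.493, θ=-0.220, ω=1.105
apply F[8]=-18.057 → step 9: x=-0.150, v=-1.668, θ=-0.197, ω=1.249
apply F[9]=-11.431 → step 10: x=-0.184, v=-1.776, θ=-0.171, ω=1.326
apply F[10]=-6.115 → step 11: x=-0.220, v=-1.830, θ=-0.144, ω=1.351
apply F[11]=-1.932 → step 12: x=-0.257, v=-1.841, θ=-0.117, ω=1.336
apply F[12]=+1.291 → step 13: x=-0.294, v=-1.820, θ=-0.091, ω=1.290
apply F[13]=+3.716 → step 14: x=-0.330, v=-1.775, θ=-0.066, ω=1.224
apply F[14]=+5.493 → step 15: x=-0.364, v=-1.712, θ=-0.042, ω=1.143
apply F[15]=+6.753 → step 16: x=-0.398, v=-1.638, θ=-0.020, ω=1.055
apply F[16]=+7.609 → step 17: x=-0.430, v=-1.556, θ=-0.000, ω=0.962
apply F[17]=+8.153 → step 18: x=-0.460, v=-1.469, θ=0.018, ω=0.869
apply F[18]=+8.460 → step 19: x=-0.489, v=-1.381, θ=0.035, ω=0.778
apply F[19]=+8.589 → step 20: x=-0.515, v=-1.293, θ=0.049, ω=0.690
apply F[20]=+8.584 → step 21: x=-0.540, v=-1.205, θ=0.062, ω=0.606
apply F[21]=+8.481 → step 22: x=-0.564, v=-1.120, θ=0.074, ω=0.528
apply F[22]=+8.308 → step 23: x=-0.585, v=-1.038, θ=0.083, ω=0.455
apply F[23]=+8.084 → step 24: x=-0.605, v=-0.959, θ=0.092, ω=0.387
apply F[24]=+7.826 → step 25: x=-0.624, v=-0.884, θ=0.099, ω=0.325
apply F[25]=+7.544 → step 26: x=-0.641, v=-0.812, θ=0.105, ω=0.268
apply F[26]=+7.248 → step 27: x=-0.656, v=-0.743, θ=0.110, ω=0.217
apply F[27]=+6.945 → step 28: x=-0.670, v=-0.679, θ=0.114, ω=0.170
apply F[28]=+6.639 → step 29: x=-0.683, v=-0.618, θ=0.117, ω=0.128
apply F[29]=+6.336 → step 30: x=-0.695, v=-0.560, θ=0.119, ω=0.091
max |θ| = 0.305 ≤ 0.359 over all 31 states.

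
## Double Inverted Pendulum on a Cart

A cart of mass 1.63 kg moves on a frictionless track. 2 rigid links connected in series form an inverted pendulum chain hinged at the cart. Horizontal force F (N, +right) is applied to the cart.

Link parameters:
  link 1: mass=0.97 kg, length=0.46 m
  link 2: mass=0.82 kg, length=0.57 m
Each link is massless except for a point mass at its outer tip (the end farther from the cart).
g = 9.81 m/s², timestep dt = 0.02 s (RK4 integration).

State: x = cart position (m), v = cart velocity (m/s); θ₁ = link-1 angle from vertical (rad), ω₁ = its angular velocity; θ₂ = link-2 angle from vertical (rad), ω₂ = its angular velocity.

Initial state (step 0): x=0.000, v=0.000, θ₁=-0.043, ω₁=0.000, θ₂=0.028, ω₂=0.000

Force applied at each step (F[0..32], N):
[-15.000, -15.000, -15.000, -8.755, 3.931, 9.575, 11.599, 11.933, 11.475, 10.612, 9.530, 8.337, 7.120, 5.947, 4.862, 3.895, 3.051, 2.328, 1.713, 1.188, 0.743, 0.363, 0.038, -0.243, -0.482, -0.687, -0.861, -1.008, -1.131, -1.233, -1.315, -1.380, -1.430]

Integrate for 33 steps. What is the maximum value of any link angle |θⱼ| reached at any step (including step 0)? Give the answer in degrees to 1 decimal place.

apply F[0]=-15.000 → step 1: x=-0.002, v=-0.175, θ₁=-0.040, ω₁=0.336, θ₂=0.028, ω₂=0.046
apply F[1]=-15.000 → step 2: x=-0.007, v=-0.351, θ₁=-0.030, ω₁=0.680, θ₂=0.030, ω₂=0.087
apply F[2]=-15.000 → step 3: x=-0.016, v=-0.531, θ₁=-0.012, ω₁=1.043, θ₂=0.032, ω₂=0.120
apply F[3]=-8.755 → step 4: x=-0.027, v=-0.638, θ₁=0.011, ω₁=1.264, θ₂=0.035, ω₂=0.140
apply F[4]=+3.931 → step 5: x=-0.040, v=-0.594, θ₁=0.035, ω₁=1.175, θ₂=0.037, ω₂=0.148
apply F[5]=+9.575 → step 6: x=-0.051, v=-0.486, θ₁=0.056, ω₁=0.962, θ₂=0.040, ω₂=0.143
apply F[6]=+11.599 → step 7: x=-0.059, v=-0.358, θ₁=0.073, ω₁=0.721, θ₂=0.043, ω₂=0.128
apply F[7]=+11.933 → step 8: x=-0.065, v=-0.229, θ₁=0.085, ω₁=0.489, θ₂=0.045, ω₂=0.105
apply F[8]=+11.475 → step 9: x=-0.068, v=-0.109, θ₁=0.093, ω₁=0.281, θ₂=0.047, ω₂=0.077
apply F[9]=+10.612 → step 10: x=-0.069, v=0.000, θ₁=0.097, ω₁=0.104, θ₂=0.048, ω₂=0.046
apply F[10]=+9.530 → step 11: x=-0.068, v=0.095, θ₁=0.097, ω₁=-0.042, θ₂=0.049, ω₂=0.014
apply F[11]=+8.337 → step 12: x=-0.066, v=0.176, θ₁=0.095, ω₁=-0.158, θ₂=0.049, ω₂=-0.018
apply F[12]=+7.120 → step 13: x=-0.062, v=0.243, θ₁=0.091, ω₁=-0.246, θ₂=0.048, ω₂=-0.047
apply F[13]=+5.947 → step 14: x=-0.056, v=0.297, θ₁=0.086, ω₁=-0.310, θ₂=0.047, ω₂=-0.073
apply F[14]=+4.862 → step 15: x=-0.050, v=0.338, θ₁=0.079, ω₁=-0.352, θ₂=0.046, ω₂=-0.096
apply F[15]=+3.895 → step 16: x=-0.043, v=0.370, θ₁=0.072, ω₁=-0.377, θ₂=0.043, ω₂=-0.116
apply F[16]=+3.051 → step 17: x=-0.035, v=0.393, θ₁=0.064, ω₁=-0.388, θ₂=0.041, ω₂=-0.132
apply F[17]=+2.328 → step 18: x=-0.027, v=0.408, θ₁=0.057, ω₁=-0.388, θ₂=0.038, ω₂=-0.146
apply F[18]=+1.713 → step 19: x=-0.019, v=0.418, θ₁=0.049, ω₁=-0.381, θ₂=0.035, ω₂=-0.156
apply F[19]=+1.188 → step 20: x=-0.010, v=0.423, θ₁=0.041, ω₁=-0.369, θ₂=0.032, ω₂=-0.163
apply F[20]=+0.743 → step 21: x=-0.002, v=0.424, θ₁=0.034, ω₁=-0.352, θ₂=0.029, ω₂=-0.168
apply F[21]=+0.363 → step 22: x=0.007, v=0.422, θ₁=0.027, ω₁=-0.333, θ₂=0.025, ω₂=-0.170
apply F[22]=+0.038 → step 23: x=0.015, v=0.417, θ₁=0.021, ω₁=-0.313, θ₂=0.022, ω₂=-0.170
apply F[23]=-0.243 → step 24: x=0.023, v=0.410, θ₁=0.015, ω₁=-0.291, θ₂=0.018, ω₂=-0.169
apply F[24]=-0.482 → step 25: x=0.031, v=0.402, θ₁=0.009, ω₁=-0.269, θ₂=0.015, ω₂=-0.166
apply F[25]=-0.687 → step 26: x=0.039, v=0.392, θ₁=0.004, ω₁=-0.247, θ₂=0.012, ω₂=-0.162
apply F[26]=-0.861 → step 27: x=0.047, v=0.381, θ₁=-0.001, ω₁=-0.226, θ₂=0.009, ω₂=-0.156
apply F[27]=-1.008 → step 28: x=0.054, v=0.369, θ₁=-0.005, ω₁=-0.205, θ₂=0.006, ω₂=-0.150
apply F[28]=-1.131 → step 29: x=0.062, v=0.357, θ₁=-0.009, ω₁=-0.185, θ₂=0.003, ω₂=-0.143
apply F[29]=-1.233 → step 30: x=0.069, v=0.344, θ₁=-0.012, ω₁=-0.166, θ₂=-0.000, ω₂=-0.136
apply F[30]=-1.315 → step 31: x=0.075, v=0.331, θ₁=-0.015, ω₁=-0.147, θ₂=-0.003, ω₂=-0.128
apply F[31]=-1.380 → step 32: x=0.082, v=0.318, θ₁=-0.018, ω₁=-0.130, θ₂=-0.005, ω₂=-0.120
apply F[32]=-1.430 → step 33: x=0.088, v=0.304, θ₁=-0.021, ω₁=-0.114, θ₂=-0.008, ω₂=-0.112
Max |angle| over trajectory = 0.097 rad = 5.6°.

Answer: 5.6°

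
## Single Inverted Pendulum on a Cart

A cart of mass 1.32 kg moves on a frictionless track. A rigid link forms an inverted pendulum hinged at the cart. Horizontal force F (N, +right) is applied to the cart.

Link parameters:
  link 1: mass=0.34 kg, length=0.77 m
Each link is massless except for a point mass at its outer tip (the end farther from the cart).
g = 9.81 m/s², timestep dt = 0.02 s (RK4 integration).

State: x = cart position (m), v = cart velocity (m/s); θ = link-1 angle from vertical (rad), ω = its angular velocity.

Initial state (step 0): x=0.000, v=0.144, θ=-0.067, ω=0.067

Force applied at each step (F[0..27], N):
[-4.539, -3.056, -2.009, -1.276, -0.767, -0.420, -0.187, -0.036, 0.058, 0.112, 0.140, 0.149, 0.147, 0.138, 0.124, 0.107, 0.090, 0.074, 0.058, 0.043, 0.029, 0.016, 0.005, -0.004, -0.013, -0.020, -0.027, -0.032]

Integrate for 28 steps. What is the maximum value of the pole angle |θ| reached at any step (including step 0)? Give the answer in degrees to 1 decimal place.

apply F[0]=-4.539 → step 1: x=0.002, v=0.079, θ=-0.065, ω=0.135
apply F[1]=-3.056 → step 2: x=0.003, v=0.036, θ=-0.062, ω=0.175
apply F[2]=-2.009 → step 3: x=0.004, v=0.008, θ=-0.058, ω=0.195
apply F[3]=-1.276 → step 4: x=0.004, v=-0.008, θ=-0.054, ω=0.202
apply F[4]=-0.767 → step 5: x=0.004, v=-0.017, θ=-0.050, ω=0.200
apply F[5]=-0.420 → step 6: x=0.003, v=-0.021, θ=-0.046, ω=0.193
apply F[6]=-0.187 → step 7: x=0.003, v=-0.022, θ=-0.043, ω=0.182
apply F[7]=-0.036 → step 8: x=0.002, v=-0.020, θ=-0.039, ω=0.170
apply F[8]=+0.058 → step 9: x=0.002, v=-0.018, θ=-0.036, ω=0.157
apply F[9]=+0.112 → step 10: x=0.002, v=-0.014, θ=-0.033, ω=0.144
apply F[10]=+0.140 → step 11: x=0.001, v=-0.010, θ=-0.030, ω=0.131
apply F[11]=+0.149 → step 12: x=0.001, v=-0.007, θ=-0.027, ω=0.119
apply F[12]=+0.147 → step 13: x=0.001, v=-0.003, θ=-0.025, ω=0.108
apply F[13]=+0.138 → step 14: x=0.001, v=0.000, θ=-0.023, ω=0.097
apply F[14]=+0.124 → step 15: x=0.001, v=0.003, θ=-0.021, ω=0.088
apply F[15]=+0.107 → step 16: x=0.001, v=0.006, θ=-0.020, ω=0.079
apply F[16]=+0.090 → step 17: x=0.001, v=0.008, θ=-0.018, ω=0.071
apply F[17]=+0.074 → step 18: x=0.002, v=0.010, θ=-0.017, ω=0.064
apply F[18]=+0.058 → step 19: x=0.002, v=0.012, θ=-0.016, ω=0.058
apply F[19]=+0.043 → step 20: x=0.002, v=0.013, θ=-0.015, ω=0.052
apply F[20]=+0.029 → step 21: x=0.002, v=0.014, θ=-0.014, ω=0.047
apply F[21]=+0.016 → step 22: x=0.003, v=0.015, θ=-0.013, ω=0.042
apply F[22]=+0.005 → step 23: x=0.003, v=0.016, θ=-0.012, ω=0.038
apply F[23]=-0.004 → step 24: x=0.003, v=0.016, θ=-0.011, ω=0.035
apply F[24]=-0.013 → step 25: x=0.004, v=0.017, θ=-0.010, ω=0.032
apply F[25]=-0.020 → step 26: x=0.004, v=0.017, θ=-0.010, ω=0.029
apply F[26]=-0.027 → step 27: x=0.004, v=0.017, θ=-0.009, ω=0.026
apply F[27]=-0.032 → step 28: x=0.005, v=0.017, θ=-0.009, ω=0.024
Max |angle| over trajectory = 0.067 rad = 3.8°.

Answer: 3.8°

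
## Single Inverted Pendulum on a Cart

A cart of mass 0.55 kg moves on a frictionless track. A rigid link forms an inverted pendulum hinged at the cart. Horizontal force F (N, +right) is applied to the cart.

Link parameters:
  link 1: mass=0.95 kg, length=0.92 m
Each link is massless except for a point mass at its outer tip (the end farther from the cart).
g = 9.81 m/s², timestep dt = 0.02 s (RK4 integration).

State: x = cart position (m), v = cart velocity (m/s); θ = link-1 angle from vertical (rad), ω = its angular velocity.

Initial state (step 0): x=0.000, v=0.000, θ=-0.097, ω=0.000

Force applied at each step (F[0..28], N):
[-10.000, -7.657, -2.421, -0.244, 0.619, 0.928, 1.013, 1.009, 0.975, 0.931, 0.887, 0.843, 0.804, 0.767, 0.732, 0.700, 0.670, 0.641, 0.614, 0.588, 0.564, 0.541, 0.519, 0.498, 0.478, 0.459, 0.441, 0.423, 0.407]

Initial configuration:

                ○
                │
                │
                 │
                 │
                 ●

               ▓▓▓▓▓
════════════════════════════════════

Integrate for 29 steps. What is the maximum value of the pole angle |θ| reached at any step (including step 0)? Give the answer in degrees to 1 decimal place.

Answer: 5.6°

Derivation:
apply F[0]=-10.000 → step 1: x=-0.003, v=-0.326, θ=-0.094, ω=0.333
apply F[1]=-7.657 → step 2: x=-0.012, v=-0.572, θ=-0.085, ω=0.579
apply F[2]=-2.421 → step 3: x=-0.024, v=-0.633, θ=-0.072, ω=0.629
apply F[3]=-0.244 → step 4: x=-0.037, v=-0.621, θ=-0.060, ω=0.602
apply F[4]=+0.619 → step 5: x=-0.049, v=-0.581, θ=-0.049, ω=0.546
apply F[5]=+0.928 → step 6: x=-0.060, v=-0.533, θ=-0.038, ω=0.485
apply F[6]=+1.013 → step 7: x=-0.070, v=-0.485, θ=-0.029, ω=0.426
apply F[7]=+1.009 → step 8: x=-0.079, v=-0.440, θ=-0.021, ω=0.372
apply F[8]=+0.975 → step 9: x=-0.088, v=-0.398, θ=-0.014, ω=0.323
apply F[9]=+0.931 → step 10: x=-0.095, v=-0.361, θ=-0.008, ω=0.279
apply F[10]=+0.887 → step 11: x=-0.102, v=-0.327, θ=-0.003, ω=0.241
apply F[11]=+0.843 → step 12: x=-0.108, v=-0.296, θ=0.001, ω=0.207
apply F[12]=+0.804 → step 13: x=-0.114, v=-0.267, θ=0.005, ω=0.177
apply F[13]=+0.767 → step 14: x=-0.119, v=-0.242, θ=0.008, ω=0.151
apply F[14]=+0.732 → step 15: x=-0.124, v=-0.219, θ=0.011, ω=0.128
apply F[15]=+0.700 → step 16: x=-0.128, v=-0.197, θ=0.014, ω=0.107
apply F[16]=+0.670 → step 17: x=-0.132, v=-0.178, θ=0.015, ω=0.089
apply F[17]=+0.641 → step 18: x=-0.135, v=-0.160, θ=0.017, ω=0.073
apply F[18]=+0.614 → step 19: x=-0.138, v=-0.144, θ=0.018, ω=0.059
apply F[19]=+0.588 → step 20: x=-0.141, v=-0.129, θ=0.020, ω=0.047
apply F[20]=+0.564 → step 21: x=-0.143, v=-0.115, θ=0.020, ω=0.037
apply F[21]=+0.541 → step 22: x=-0.145, v=-0.102, θ=0.021, ω=0.027
apply F[22]=+0.519 → step 23: x=-0.147, v=-0.091, θ=0.021, ω=0.019
apply F[23]=+0.498 → step 24: x=-0.149, v=-0.080, θ=0.022, ω=0.012
apply F[24]=+0.478 → step 25: x=-0.151, v=-0.070, θ=0.022, ω=0.006
apply F[25]=+0.459 → step 26: x=-0.152, v=-0.061, θ=0.022, ω=0.000
apply F[26]=+0.441 → step 27: x=-0.153, v=-0.052, θ=0.022, ω=-0.004
apply F[27]=+0.423 → step 28: x=-0.154, v=-0.044, θ=0.022, ω=-0.008
apply F[28]=+0.407 → step 29: x=-0.155, v=-0.037, θ=0.022, ω=-0.012
Max |angle| over trajectory = 0.097 rad = 5.6°.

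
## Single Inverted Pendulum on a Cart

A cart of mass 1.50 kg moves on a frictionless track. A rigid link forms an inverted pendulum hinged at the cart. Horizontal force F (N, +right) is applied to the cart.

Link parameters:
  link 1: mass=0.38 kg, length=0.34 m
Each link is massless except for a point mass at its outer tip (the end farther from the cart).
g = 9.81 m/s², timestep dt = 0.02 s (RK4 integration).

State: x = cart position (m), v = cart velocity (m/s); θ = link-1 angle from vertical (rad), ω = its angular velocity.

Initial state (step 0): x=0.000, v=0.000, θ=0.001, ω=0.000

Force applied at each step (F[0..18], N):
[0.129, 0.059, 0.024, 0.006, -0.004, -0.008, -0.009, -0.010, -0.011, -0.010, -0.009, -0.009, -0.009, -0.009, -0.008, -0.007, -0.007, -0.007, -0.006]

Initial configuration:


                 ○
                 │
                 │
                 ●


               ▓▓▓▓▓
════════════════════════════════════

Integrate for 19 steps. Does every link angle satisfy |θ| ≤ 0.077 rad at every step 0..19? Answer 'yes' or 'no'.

Answer: yes

Derivation:
apply F[0]=+0.129 → step 1: x=0.000, v=0.002, θ=0.001, ω=-0.004
apply F[1]=+0.059 → step 2: x=0.000, v=0.002, θ=0.001, ω=-0.006
apply F[2]=+0.024 → step 3: x=0.000, v=0.003, θ=0.001, ω=-0.006
apply F[3]=+0.006 → step 4: x=0.000, v=0.003, θ=0.001, ω=-0.006
apply F[4]=-0.004 → step 5: x=0.000, v=0.003, θ=0.000, ω=-0.006
apply F[5]=-0.008 → step 6: x=0.000, v=0.003, θ=0.000, ω=-0.005
apply F[6]=-0.009 → step 7: x=0.000, v=0.002, θ=0.000, ω=-0.004
apply F[7]=-0.010 → step 8: x=0.000, v=0.002, θ=0.000, ω=-0.004
apply F[8]=-0.011 → step 9: x=0.000, v=0.002, θ=0.000, ω=-0.003
apply F[9]=-0.010 → step 10: x=0.000, v=0.002, θ=0.000, ω=-0.003
apply F[10]=-0.009 → step 11: x=0.000, v=0.002, θ=0.000, ω=-0.002
apply F[11]=-0.009 → step 12: x=0.001, v=0.002, θ=-0.000, ω=-0.002
apply F[12]=-0.009 → step 13: x=0.001, v=0.002, θ=-0.000, ω=-0.002
apply F[13]=-0.009 → step 14: x=0.001, v=0.001, θ=-0.000, ω=-0.001
apply F[14]=-0.008 → step 15: x=0.001, v=0.001, θ=-0.000, ω=-0.001
apply F[15]=-0.007 → step 16: x=0.001, v=0.001, θ=-0.000, ω=-0.001
apply F[16]=-0.007 → step 17: x=0.001, v=0.001, θ=-0.000, ω=-0.001
apply F[17]=-0.007 → step 18: x=0.001, v=0.001, θ=-0.000, ω=-0.001
apply F[18]=-0.006 → step 19: x=0.001, v=0.001, θ=-0.000, ω=-0.000
Max |angle| over trajectory = 0.001 rad; bound = 0.077 → within bound.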